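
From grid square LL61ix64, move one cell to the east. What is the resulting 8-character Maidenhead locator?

Longitude extended square 6; +1 → 7.
The latitude characters are unchanged.

LL61ix74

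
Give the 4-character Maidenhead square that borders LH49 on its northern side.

Latitude square 9; +1 → 10, wraps to 0, carry into field.
Latitude field H = 7; +1 → 8 = I.
The longitude characters are unchanged.

LI40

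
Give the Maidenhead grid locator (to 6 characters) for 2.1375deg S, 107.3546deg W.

DI67hu

Shift to the Maidenhead origin (180°W, 90°S): lon 72.6454, lat 87.8625.
Field: 72.6454/20 → 3 → D, 87.8625/10 → 8 → I; chars DI.
Square: 12.6454/2 → 6, 7.8625/1 → 7; chars 67.
Subsquare: 0.6454/0.0833333 → 7 → h, 0.8625/0.0416667 → 20 → u; chars hu.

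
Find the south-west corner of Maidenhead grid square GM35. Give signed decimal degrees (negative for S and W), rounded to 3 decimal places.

35.000, -54.000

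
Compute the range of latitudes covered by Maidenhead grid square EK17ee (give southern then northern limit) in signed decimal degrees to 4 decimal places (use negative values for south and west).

17.1667, 17.2083

Field E=4, K=10: +4·20° lon, +10·10° lat → SW at lon -100°, lat 10°.
Square 1, 7: +1·2° lon, +7·1° lat → SW at lon -98°, lat 17°.
Subsquare e=4, e=4: +4·0.0833333° lon, +4·0.0416667° lat → SW at lon -97.6667°, lat 17.1667°.
Cell spans 0.0833333° lon × 0.0416667° lat.
south 17.1667, north 17.2083.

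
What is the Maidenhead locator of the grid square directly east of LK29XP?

LK39ap

Longitude subsquare x = 23; +1 → 24, wraps to 0 = a, carry into square.
Longitude square 2; +1 → 3.
The latitude characters are unchanged.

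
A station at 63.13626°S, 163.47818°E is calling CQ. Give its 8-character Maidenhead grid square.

RC16ru77

Offset from 180°W / 90°S: lon 343.47818°, lat 26.86374°.
Field: 343.47818/20 → 17 → R, 26.86374/10 → 2 → C; chars RC.
Square: 3.47818/2 → 1, 6.86374/1 → 6; chars 16.
Subsquare: 1.47818/0.0833333 → 17 → r, 0.86374/0.0416667 → 20 → u; chars ru.
Extended square: 0.06151/0.00833333 → 7, 0.03041/0.00416667 → 7; chars 77.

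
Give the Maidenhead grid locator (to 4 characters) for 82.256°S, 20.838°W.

HA97

Shift to the Maidenhead origin (180°W, 90°S): lon 159.16, lat 7.74.
Field (20°×10°, letters A–R): lon ⌊159.16/20⌋ = 7 → H; lat ⌊7.74/10⌋ = 0 → A.
Square (2°×1°, digits 0–9): lon ⌊19.16/2⌋ = 9; lat ⌊7.74/1⌋ = 7.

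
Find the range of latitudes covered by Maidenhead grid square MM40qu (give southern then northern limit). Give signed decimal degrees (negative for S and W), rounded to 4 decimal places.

30.8333, 30.8750

Field M=12, M=12: +12·20° lon, +12·10° lat → SW at lon 60°, lat 30°.
Square 4, 0: +4·2° lon, +0·1° lat → SW at lon 68°, lat 30°.
Subsquare q=16, u=20: +16·0.0833333° lon, +20·0.0416667° lat → SW at lon 69.3333°, lat 30.8333°.
Cell spans 0.0833333° lon × 0.0416667° lat.
south 30.8333, north 30.8750.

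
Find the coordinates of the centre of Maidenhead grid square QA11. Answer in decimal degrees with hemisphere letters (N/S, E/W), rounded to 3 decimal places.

Field Q=16, A=0: +16·20° lon, +0·10° lat → SW at lon 140°, lat -90°.
Square 1, 1: +1·2° lon, +1·1° lat → SW at lon 142°, lat -89°.
Cell spans 2° lon × 1° lat. Centre is SW corner plus half of each.
latitude 88.500° S, longitude 143.000° E.

88.500° S, 143.000° E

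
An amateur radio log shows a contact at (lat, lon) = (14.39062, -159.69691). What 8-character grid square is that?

BK04dj63

Offset from 180°W / 90°S: lon 20.30309°, lat 104.39062°.
Field: 20.30309/20 → 1 → B, 104.39062/10 → 10 → K; chars BK.
Square: 0.30309/2 → 0, 4.39062/1 → 4; chars 04.
Subsquare: 0.30309/0.0833333 → 3 → d, 0.39062/0.0416667 → 9 → j; chars dj.
Extended square: 0.05309/0.00833333 → 6, 0.01562/0.00416667 → 3; chars 63.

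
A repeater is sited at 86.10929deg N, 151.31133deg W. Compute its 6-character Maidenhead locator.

BR46ic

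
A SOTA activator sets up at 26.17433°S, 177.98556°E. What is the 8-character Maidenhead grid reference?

Offset from 180°W / 90°S: lon 357.98556°, lat 63.82567°.
Field: lon ⌊357.98556/20⌋ = 17 → R; lat ⌊63.82567/10⌋ = 6 → G.
Square: lon ⌊17.98556/2⌋ = 8; lat ⌊3.82567/1⌋ = 3.
Subsquare: lon ⌊1.98556/0.0833333⌋ = 23 → x; lat ⌊0.82567/0.0416667⌋ = 19 → t.
Extended square: lon ⌊0.06889/0.00833333⌋ = 8; lat ⌊0.03400/0.00416667⌋ = 8.

RG83xt88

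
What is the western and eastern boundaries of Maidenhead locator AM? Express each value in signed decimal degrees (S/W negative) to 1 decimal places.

Field A=0, M=12: +0·20° lon, +12·10° lat → SW at lon -180°, lat 30°.
Cell spans 20° lon × 10° lat.
west -180.0, east -160.0.

-180.0, -160.0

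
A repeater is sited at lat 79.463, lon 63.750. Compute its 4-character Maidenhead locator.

MQ19

Offset from 180°W / 90°S: lon 243.75°, lat 169.46°.
Field: lon ⌊243.75/20⌋ = 12 → M; lat ⌊169.46/10⌋ = 16 → Q.
Square: lon ⌊3.75/2⌋ = 1; lat ⌊9.46/1⌋ = 9.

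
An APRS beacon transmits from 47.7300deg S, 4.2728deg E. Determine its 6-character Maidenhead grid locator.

Add 180° to longitude and 90° to latitude: 184.2728, 42.2700.
Field (20°×10°, letters A–R): 184.2728/20 → 9 → J, 42.2700/10 → 4 → E; chars JE.
Square (2°×1°, digits 0–9): 4.2728/2 → 2, 2.2700/1 → 2; chars 22.
Subsquare (5′×2.5′, letters a–x): 0.2728/0.0833333 → 3 → d, 0.2700/0.0416667 → 6 → g; chars dg.

JE22dg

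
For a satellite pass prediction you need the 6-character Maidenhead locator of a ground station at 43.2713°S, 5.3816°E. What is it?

JE26qr

Add 180° to longitude and 90° to latitude: 185.3816, 46.7287.
Field: 185.3816/20 → 9 → J, 46.7287/10 → 4 → E; chars JE.
Square: 5.3816/2 → 2, 6.7287/1 → 6; chars 26.
Subsquare: 1.3816/0.0833333 → 16 → q, 0.7287/0.0416667 → 17 → r; chars qr.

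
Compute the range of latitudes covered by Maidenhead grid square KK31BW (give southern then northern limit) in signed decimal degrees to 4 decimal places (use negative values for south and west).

11.9167, 11.9583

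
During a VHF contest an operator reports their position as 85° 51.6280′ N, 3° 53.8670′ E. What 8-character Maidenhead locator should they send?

JR15wu76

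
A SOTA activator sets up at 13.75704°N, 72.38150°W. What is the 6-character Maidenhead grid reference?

Shift to the Maidenhead origin (180°W, 90°S): lon 107.6185, lat 103.7570.
Field: 107.6185/20 → 5 → F, 103.7570/10 → 10 → K; chars FK.
Square: 7.6185/2 → 3, 3.7570/1 → 3; chars 33.
Subsquare: 1.6185/0.0833333 → 19 → t, 0.7570/0.0416667 → 18 → s; chars ts.

FK33ts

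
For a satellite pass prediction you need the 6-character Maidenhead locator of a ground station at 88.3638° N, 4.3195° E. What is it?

JR28di

Shift to the Maidenhead origin (180°W, 90°S): lon 184.3195, lat 178.3638.
Field: lon ⌊184.3195/20⌋ = 9 → J; lat ⌊178.3638/10⌋ = 17 → R.
Square: lon ⌊4.3195/2⌋ = 2; lat ⌊8.3638/1⌋ = 8.
Subsquare: lon ⌊0.3195/0.0833333⌋ = 3 → d; lat ⌊0.3638/0.0416667⌋ = 8 → i.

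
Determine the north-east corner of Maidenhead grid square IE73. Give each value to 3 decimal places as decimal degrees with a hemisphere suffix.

Field I=8, E=4: +8·20° lon, +4·10° lat → SW at lon -20°, lat -50°.
Square 7, 3: +7·2° lon, +3·1° lat → SW at lon -6°, lat -47°.
Cell spans 2° lon × 1° lat. NE corner is SW corner plus one full cell.
latitude 46.000° S, longitude 4.000° W.

46.000° S, 4.000° W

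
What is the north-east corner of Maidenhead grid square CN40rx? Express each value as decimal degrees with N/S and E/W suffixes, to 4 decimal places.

41.0000° N, 130.5000° W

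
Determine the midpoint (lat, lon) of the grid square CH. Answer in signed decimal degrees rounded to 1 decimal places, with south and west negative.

Field C=2, H=7: +2·20° lon, +7·10° lat → SW at lon -140°, lat -20°.
Cell spans 20° lon × 10° lat. Centre is SW corner plus half of each.
latitude -15.0, longitude -130.0.

-15.0, -130.0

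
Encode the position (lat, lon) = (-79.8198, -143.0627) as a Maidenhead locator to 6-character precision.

Shift to the Maidenhead origin (180°W, 90°S): lon 36.9373, lat 10.1802.
Field: 36.9373/20 → 1 → B, 10.1802/10 → 1 → B; chars BB.
Square: 16.9373/2 → 8, 0.1802/1 → 0; chars 80.
Subsquare: 0.9373/0.0833333 → 11 → l, 0.1802/0.0416667 → 4 → e; chars le.

BB80le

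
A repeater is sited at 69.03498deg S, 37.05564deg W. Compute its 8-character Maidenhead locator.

Add 180° to longitude and 90° to latitude: 142.94436, 20.96502.
Field: lon ⌊142.94436/20⌋ = 7 → H; lat ⌊20.96502/10⌋ = 2 → C.
Square: lon ⌊2.94436/2⌋ = 1; lat ⌊0.96502/1⌋ = 0.
Subsquare: lon ⌊0.94436/0.0833333⌋ = 11 → l; lat ⌊0.96502/0.0416667⌋ = 23 → x.
Extended square: lon ⌊0.02769/0.00833333⌋ = 3; lat ⌊0.00669/0.00416667⌋ = 1.

HC10lx31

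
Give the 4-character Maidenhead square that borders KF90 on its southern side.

KE99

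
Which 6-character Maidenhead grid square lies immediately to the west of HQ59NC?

Longitude subsquare n = 13; −1 → 12 = m.
The latitude characters are unchanged.

HQ59mc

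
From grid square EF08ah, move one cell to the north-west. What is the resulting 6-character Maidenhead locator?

DF98xi

Longitude subsquare a = 0; −1 → -1, wraps to 23 = x, carry into square.
Longitude square 0; −1 → -1, wraps to 9, carry into field.
Longitude field E = 4; −1 → 3 = D.
Latitude subsquare h = 7; +1 → 8 = i.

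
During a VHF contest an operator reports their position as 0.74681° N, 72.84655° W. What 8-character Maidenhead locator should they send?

FJ30nr89

Shift to the Maidenhead origin (180°W, 90°S): lon 107.15345, lat 90.74681.
Field: 107.15345/20 → 5 → F, 90.74681/10 → 9 → J; chars FJ.
Square: 7.15345/2 → 3, 0.74681/1 → 0; chars 30.
Subsquare: 1.15345/0.0833333 → 13 → n, 0.74681/0.0416667 → 17 → r; chars nr.
Extended square: 0.07012/0.00833333 → 8, 0.03848/0.00416667 → 9; chars 89.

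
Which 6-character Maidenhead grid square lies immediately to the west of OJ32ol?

OJ32nl

Longitude subsquare o = 14; −1 → 13 = n.
The latitude characters are unchanged.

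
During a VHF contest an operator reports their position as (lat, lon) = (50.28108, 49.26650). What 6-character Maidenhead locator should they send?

Shift to the Maidenhead origin (180°W, 90°S): lon 229.2665, lat 140.2811.
Field (20°×10°, letters A–R): 229.2665/20 → 11 → L, 140.2811/10 → 14 → O; chars LO.
Square (2°×1°, digits 0–9): 9.2665/2 → 4, 0.2811/1 → 0; chars 40.
Subsquare (5′×2.5′, letters a–x): 1.2665/0.0833333 → 15 → p, 0.2811/0.0416667 → 6 → g; chars pg.

LO40pg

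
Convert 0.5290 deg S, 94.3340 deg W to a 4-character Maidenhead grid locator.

Add 180° to longitude and 90° to latitude: 85.67, 89.47.
Field (20°×10°, letters A–R): lon ⌊85.67/20⌋ = 4 → E; lat ⌊89.47/10⌋ = 8 → I.
Square (2°×1°, digits 0–9): lon ⌊5.67/2⌋ = 2; lat ⌊9.47/1⌋ = 9.

EI29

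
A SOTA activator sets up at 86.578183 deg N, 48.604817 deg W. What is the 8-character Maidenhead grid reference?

GR56qn78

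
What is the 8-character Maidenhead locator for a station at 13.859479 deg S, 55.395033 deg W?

GH26hd23

Shift to the Maidenhead origin (180°W, 90°S): lon 124.60497, lat 76.14052.
Field (20°×10°, letters A–R): 124.60497/20 → 6 → G, 76.14052/10 → 7 → H; chars GH.
Square (2°×1°, digits 0–9): 4.60497/2 → 2, 6.14052/1 → 6; chars 26.
Subsquare (5′×2.5′, letters a–x): 0.60497/0.0833333 → 7 → h, 0.14052/0.0416667 → 3 → d; chars hd.
Extended square (30″×15″, digits 0–9): 0.02163/0.00833333 → 2, 0.01552/0.00416667 → 3; chars 23.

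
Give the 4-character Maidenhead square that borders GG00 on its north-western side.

FG91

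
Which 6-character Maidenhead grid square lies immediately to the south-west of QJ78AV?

QJ68xu

Longitude subsquare a = 0; −1 → -1, wraps to 23 = x, carry into square.
Longitude square 7; −1 → 6.
Latitude subsquare v = 21; −1 → 20 = u.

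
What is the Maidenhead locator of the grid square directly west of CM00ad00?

BM90xd90

Longitude extended square 0; −1 → -1, wraps to 9, carry into subsquare.
Longitude subsquare a = 0; −1 → -1, wraps to 23 = x, carry into square.
Longitude square 0; −1 → -1, wraps to 9, carry into field.
Longitude field C = 2; −1 → 1 = B.
The latitude characters are unchanged.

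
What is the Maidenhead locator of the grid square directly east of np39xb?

NP49ab

Longitude subsquare x = 23; +1 → 24, wraps to 0 = a, carry into square.
Longitude square 3; +1 → 4.
The latitude characters are unchanged.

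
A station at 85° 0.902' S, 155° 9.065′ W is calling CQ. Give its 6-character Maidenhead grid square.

BA24kx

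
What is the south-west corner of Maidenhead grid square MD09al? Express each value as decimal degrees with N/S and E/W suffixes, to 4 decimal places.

50.5417° S, 60.0000° E

Field M=12, D=3: +12·20° lon, +3·10° lat → SW at lon 60°, lat -60°.
Square 0, 9: +0·2° lon, +9·1° lat → SW at lon 60°, lat -51°.
Subsquare a=0, l=11: +0·0.0833333° lon, +11·0.0416667° lat → SW at lon 60°, lat -50.5417°.
latitude 50.5417° S, longitude 60.0000° E.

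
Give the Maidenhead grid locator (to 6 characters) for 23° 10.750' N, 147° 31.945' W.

Offset from 180°W / 90°S: lon 32.4676°, lat 113.1792°.
Field: 32.4676/20 → 1 → B, 113.1792/10 → 11 → L; chars BL.
Square: 12.4676/2 → 6, 3.1792/1 → 3; chars 63.
Subsquare: 0.4676/0.0833333 → 5 → f, 0.1792/0.0416667 → 4 → e; chars fe.

BL63fe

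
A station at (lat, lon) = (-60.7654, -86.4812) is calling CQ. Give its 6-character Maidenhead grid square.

Offset from 180°W / 90°S: lon 93.5188°, lat 29.2346°.
Field: 93.5188/20 → 4 → E, 29.2346/10 → 2 → C; chars EC.
Square: 13.5188/2 → 6, 9.2346/1 → 9; chars 69.
Subsquare: 1.5188/0.0833333 → 18 → s, 0.2346/0.0416667 → 5 → f; chars sf.

EC69sf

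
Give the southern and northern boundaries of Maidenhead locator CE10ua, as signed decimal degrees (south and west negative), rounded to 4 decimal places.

Field C=2, E=4: +2·20° lon, +4·10° lat → SW at lon -140°, lat -50°.
Square 1, 0: +1·2° lon, +0·1° lat → SW at lon -138°, lat -50°.
Subsquare u=20, a=0: +20·0.0833333° lon, +0·0.0416667° lat → SW at lon -136.333°, lat -50°.
Cell spans 0.0833333° lon × 0.0416667° lat.
south -50.0000, north -49.9583.

-50.0000, -49.9583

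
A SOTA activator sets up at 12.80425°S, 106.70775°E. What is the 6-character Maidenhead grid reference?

OH37ie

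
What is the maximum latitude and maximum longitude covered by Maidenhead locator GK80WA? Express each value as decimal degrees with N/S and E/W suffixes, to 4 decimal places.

10.0417° N, 42.0833° W

Field G=6, K=10: +6·20° lon, +10·10° lat → SW at lon -60°, lat 10°.
Square 8, 0: +8·2° lon, +0·1° lat → SW at lon -44°, lat 10°.
Subsquare w=22, a=0: +22·0.0833333° lon, +0·0.0416667° lat → SW at lon -42.1667°, lat 10°.
Cell spans 0.0833333° lon × 0.0416667° lat. NE corner is SW corner plus one full cell.
latitude 10.0417° N, longitude 42.0833° W.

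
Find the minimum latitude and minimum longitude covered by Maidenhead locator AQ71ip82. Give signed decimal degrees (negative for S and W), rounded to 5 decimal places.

71.63333, -165.26667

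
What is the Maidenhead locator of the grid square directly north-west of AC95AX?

AC86xa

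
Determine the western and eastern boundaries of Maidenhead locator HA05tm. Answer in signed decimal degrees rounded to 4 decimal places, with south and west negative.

Field H=7, A=0: +7·20° lon, +0·10° lat → SW at lon -40°, lat -90°.
Square 0, 5: +0·2° lon, +5·1° lat → SW at lon -40°, lat -85°.
Subsquare t=19, m=12: +19·0.0833333° lon, +12·0.0416667° lat → SW at lon -38.4167°, lat -84.5°.
Cell spans 0.0833333° lon × 0.0416667° lat.
west -38.4167, east -38.3333.

-38.4167, -38.3333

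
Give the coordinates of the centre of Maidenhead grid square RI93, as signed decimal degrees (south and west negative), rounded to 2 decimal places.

-6.50, 179.00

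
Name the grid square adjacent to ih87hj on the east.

Longitude subsquare h = 7; +1 → 8 = i.
The latitude characters are unchanged.

IH87ij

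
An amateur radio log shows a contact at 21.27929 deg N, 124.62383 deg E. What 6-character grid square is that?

PL21hg

Add 180° to longitude and 90° to latitude: 304.6238, 111.2793.
Field (20°×10°, letters A–R): 304.6238/20 → 15 → P, 111.2793/10 → 11 → L; chars PL.
Square (2°×1°, digits 0–9): 4.6238/2 → 2, 1.2793/1 → 1; chars 21.
Subsquare (5′×2.5′, letters a–x): 0.6238/0.0833333 → 7 → h, 0.2793/0.0416667 → 6 → g; chars hg.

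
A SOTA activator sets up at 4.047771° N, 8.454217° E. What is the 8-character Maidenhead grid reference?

JJ44fb41

Shift to the Maidenhead origin (180°W, 90°S): lon 188.45422, lat 94.04777.
Field (20°×10°, letters A–R): 188.45422/20 → 9 → J, 94.04777/10 → 9 → J; chars JJ.
Square (2°×1°, digits 0–9): 8.45422/2 → 4, 4.04777/1 → 4; chars 44.
Subsquare (5′×2.5′, letters a–x): 0.45422/0.0833333 → 5 → f, 0.04777/0.0416667 → 1 → b; chars fb.
Extended square (30″×15″, digits 0–9): 0.03755/0.00833333 → 4, 0.00610/0.00416667 → 1; chars 41.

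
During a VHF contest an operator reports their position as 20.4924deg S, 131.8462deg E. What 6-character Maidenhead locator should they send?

Shift to the Maidenhead origin (180°W, 90°S): lon 311.8462, lat 69.5076.
Field (20°×10°, letters A–R): 311.8462/20 → 15 → P, 69.5076/10 → 6 → G; chars PG.
Square (2°×1°, digits 0–9): 11.8462/2 → 5, 9.5076/1 → 9; chars 59.
Subsquare (5′×2.5′, letters a–x): 1.8462/0.0833333 → 22 → w, 0.5076/0.0416667 → 12 → m; chars wm.

PG59wm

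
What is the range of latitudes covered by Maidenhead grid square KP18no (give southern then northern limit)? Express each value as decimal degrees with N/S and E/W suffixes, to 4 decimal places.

68.5833° N, 68.6250° N

Field K=10, P=15: +10·20° lon, +15·10° lat → SW at lon 20°, lat 60°.
Square 1, 8: +1·2° lon, +8·1° lat → SW at lon 22°, lat 68°.
Subsquare n=13, o=14: +13·0.0833333° lon, +14·0.0416667° lat → SW at lon 23.0833°, lat 68.5833°.
Cell spans 0.0833333° lon × 0.0416667° lat.
south 68.5833° N, north 68.6250° N.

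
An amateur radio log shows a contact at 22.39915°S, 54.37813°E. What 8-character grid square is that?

Add 180° to longitude and 90° to latitude: 234.37813, 67.60085.
Field (20°×10°, letters A–R): lon ⌊234.37813/20⌋ = 11 → L; lat ⌊67.60085/10⌋ = 6 → G.
Square (2°×1°, digits 0–9): lon ⌊14.37813/2⌋ = 7; lat ⌊7.60085/1⌋ = 7.
Subsquare (5′×2.5′, letters a–x): lon ⌊0.37813/0.0833333⌋ = 4 → e; lat ⌊0.60085/0.0416667⌋ = 14 → o.
Extended square (30″×15″, digits 0–9): lon ⌊0.04480/0.00833333⌋ = 5; lat ⌊0.01752/0.00416667⌋ = 4.

LG77eo54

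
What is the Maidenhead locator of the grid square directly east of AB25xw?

Longitude subsquare x = 23; +1 → 24, wraps to 0 = a, carry into square.
Longitude square 2; +1 → 3.
The latitude characters are unchanged.

AB35aw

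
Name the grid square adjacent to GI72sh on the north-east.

GI72ti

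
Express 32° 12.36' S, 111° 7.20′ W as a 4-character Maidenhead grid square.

Shift to the Maidenhead origin (180°W, 90°S): lon 68.88, lat 57.79.
Field (20°×10°, letters A–R): 68.88/20 → 3 → D, 57.79/10 → 5 → F; chars DF.
Square (2°×1°, digits 0–9): 8.88/2 → 4, 7.79/1 → 7; chars 47.

DF47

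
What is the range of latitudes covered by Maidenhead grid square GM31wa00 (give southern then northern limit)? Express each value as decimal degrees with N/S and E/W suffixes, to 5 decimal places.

31.00000° N, 31.00417° N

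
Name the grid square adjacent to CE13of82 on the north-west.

CE13of73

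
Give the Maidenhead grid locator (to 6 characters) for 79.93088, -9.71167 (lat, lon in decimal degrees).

IQ59dw

Shift to the Maidenhead origin (180°W, 90°S): lon 170.2883, lat 169.9309.
Field: 170.2883/20 → 8 → I, 169.9309/10 → 16 → Q; chars IQ.
Square: 10.2883/2 → 5, 9.9309/1 → 9; chars 59.
Subsquare: 0.2883/0.0833333 → 3 → d, 0.9309/0.0416667 → 22 → w; chars dw.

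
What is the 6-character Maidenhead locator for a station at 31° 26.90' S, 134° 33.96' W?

CF28rn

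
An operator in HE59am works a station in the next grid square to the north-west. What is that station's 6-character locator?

HE49xn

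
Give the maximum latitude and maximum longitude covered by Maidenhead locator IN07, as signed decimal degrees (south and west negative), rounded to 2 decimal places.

48.00, -18.00

Field I=8, N=13: +8·20° lon, +13·10° lat → SW at lon -20°, lat 40°.
Square 0, 7: +0·2° lon, +7·1° lat → SW at lon -20°, lat 47°.
Cell spans 2° lon × 1° lat. NE corner is SW corner plus one full cell.
latitude 48.00, longitude -18.00.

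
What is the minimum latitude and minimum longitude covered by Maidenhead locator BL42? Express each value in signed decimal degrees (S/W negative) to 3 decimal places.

22.000, -152.000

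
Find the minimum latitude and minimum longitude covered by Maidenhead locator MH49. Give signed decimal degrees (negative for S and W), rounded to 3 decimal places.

Field M=12, H=7: +12·20° lon, +7·10° lat → SW at lon 60°, lat -20°.
Square 4, 9: +4·2° lon, +9·1° lat → SW at lon 68°, lat -11°.
latitude -11.000, longitude 68.000.

-11.000, 68.000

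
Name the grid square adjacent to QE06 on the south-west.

Longitude square 0; −1 → -1, wraps to 9, carry into field.
Longitude field Q = 16; −1 → 15 = P.
Latitude square 6; −1 → 5.

PE95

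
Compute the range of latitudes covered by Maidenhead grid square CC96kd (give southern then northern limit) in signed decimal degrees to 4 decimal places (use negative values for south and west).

-63.8750, -63.8333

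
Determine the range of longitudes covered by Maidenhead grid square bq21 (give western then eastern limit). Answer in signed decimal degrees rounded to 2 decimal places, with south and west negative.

Field B=1, Q=16: +1·20° lon, +16·10° lat → SW at lon -160°, lat 70°.
Square 2, 1: +2·2° lon, +1·1° lat → SW at lon -156°, lat 71°.
Cell spans 2° lon × 1° lat.
west -156.00, east -154.00.

-156.00, -154.00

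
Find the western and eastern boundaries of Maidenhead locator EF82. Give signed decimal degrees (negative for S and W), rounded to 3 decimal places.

-84.000, -82.000

Field E=4, F=5: +4·20° lon, +5·10° lat → SW at lon -100°, lat -40°.
Square 8, 2: +8·2° lon, +2·1° lat → SW at lon -84°, lat -38°.
Cell spans 2° lon × 1° lat.
west -84.000, east -82.000.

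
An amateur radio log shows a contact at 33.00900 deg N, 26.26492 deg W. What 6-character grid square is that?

HM63ua

Offset from 180°W / 90°S: lon 153.7351°, lat 123.0090°.
Field: lon ⌊153.7351/20⌋ = 7 → H; lat ⌊123.0090/10⌋ = 12 → M.
Square: lon ⌊13.7351/2⌋ = 6; lat ⌊3.0090/1⌋ = 3.
Subsquare: lon ⌊1.7351/0.0833333⌋ = 20 → u; lat ⌊0.0090/0.0416667⌋ = 0 → a.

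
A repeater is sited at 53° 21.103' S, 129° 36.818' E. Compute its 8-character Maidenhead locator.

PD46tp35

Add 180° to longitude and 90° to latitude: 309.61363, 36.64828.
Field: 309.61363/20 → 15 → P, 36.64828/10 → 3 → D; chars PD.
Square: 9.61363/2 → 4, 6.64828/1 → 6; chars 46.
Subsquare: 1.61363/0.0833333 → 19 → t, 0.64828/0.0416667 → 15 → p; chars tp.
Extended square: 0.03030/0.00833333 → 3, 0.02328/0.00416667 → 5; chars 35.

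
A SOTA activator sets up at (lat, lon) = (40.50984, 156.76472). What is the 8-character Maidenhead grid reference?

QN80jm12

Offset from 180°W / 90°S: lon 336.76472°, lat 130.50984°.
Field: lon ⌊336.76472/20⌋ = 16 → Q; lat ⌊130.50984/10⌋ = 13 → N.
Square: lon ⌊16.76472/2⌋ = 8; lat ⌊0.50984/1⌋ = 0.
Subsquare: lon ⌊0.76472/0.0833333⌋ = 9 → j; lat ⌊0.50984/0.0416667⌋ = 12 → m.
Extended square: lon ⌊0.01472/0.00833333⌋ = 1; lat ⌊0.00984/0.00416667⌋ = 2.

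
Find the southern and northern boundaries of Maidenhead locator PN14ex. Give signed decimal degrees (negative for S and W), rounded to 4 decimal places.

Field P=15, N=13: +15·20° lon, +13·10° lat → SW at lon 120°, lat 40°.
Square 1, 4: +1·2° lon, +4·1° lat → SW at lon 122°, lat 44°.
Subsquare e=4, x=23: +4·0.0833333° lon, +23·0.0416667° lat → SW at lon 122.333°, lat 44.9583°.
Cell spans 0.0833333° lon × 0.0416667° lat.
south 44.9583, north 45.0000.

44.9583, 45.0000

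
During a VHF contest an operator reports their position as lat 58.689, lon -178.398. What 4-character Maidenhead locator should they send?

AO08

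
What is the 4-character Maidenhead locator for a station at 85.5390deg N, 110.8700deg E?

Offset from 180°W / 90°S: lon 290.87°, lat 175.54°.
Field: lon ⌊290.87/20⌋ = 14 → O; lat ⌊175.54/10⌋ = 17 → R.
Square: lon ⌊10.87/2⌋ = 5; lat ⌊5.54/1⌋ = 5.

OR55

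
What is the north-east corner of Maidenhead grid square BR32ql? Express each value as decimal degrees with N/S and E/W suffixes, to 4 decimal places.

82.5000° N, 152.5833° W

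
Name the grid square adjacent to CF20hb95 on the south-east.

CF20ib04

Longitude extended square 9; +1 → 10, wraps to 0, carry into subsquare.
Longitude subsquare h = 7; +1 → 8 = i.
Latitude extended square 5; −1 → 4.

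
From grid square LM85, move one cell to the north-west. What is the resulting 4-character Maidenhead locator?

Longitude square 8; −1 → 7.
Latitude square 5; +1 → 6.

LM76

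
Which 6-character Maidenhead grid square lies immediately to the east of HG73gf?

Longitude subsquare g = 6; +1 → 7 = h.
The latitude characters are unchanged.

HG73hf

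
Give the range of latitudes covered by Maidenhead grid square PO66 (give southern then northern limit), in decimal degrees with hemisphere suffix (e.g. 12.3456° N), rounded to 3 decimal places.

56.000° N, 57.000° N

Field P=15, O=14: +15·20° lon, +14·10° lat → SW at lon 120°, lat 50°.
Square 6, 6: +6·2° lon, +6·1° lat → SW at lon 132°, lat 56°.
Cell spans 2° lon × 1° lat.
south 56.000° N, north 57.000° N.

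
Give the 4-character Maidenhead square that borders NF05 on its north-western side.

MF96

Longitude square 0; −1 → -1, wraps to 9, carry into field.
Longitude field N = 13; −1 → 12 = M.
Latitude square 5; +1 → 6.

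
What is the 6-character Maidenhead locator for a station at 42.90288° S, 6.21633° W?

IE67vc

Offset from 180°W / 90°S: lon 173.7837°, lat 47.0971°.
Field: 173.7837/20 → 8 → I, 47.0971/10 → 4 → E; chars IE.
Square: 13.7837/2 → 6, 7.0971/1 → 7; chars 67.
Subsquare: 1.7837/0.0833333 → 21 → v, 0.0971/0.0416667 → 2 → c; chars vc.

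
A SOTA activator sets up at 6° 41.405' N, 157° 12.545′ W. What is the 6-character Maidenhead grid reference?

BJ16jq

Shift to the Maidenhead origin (180°W, 90°S): lon 22.7909, lat 96.6901.
Field (20°×10°, letters A–R): lon ⌊22.7909/20⌋ = 1 → B; lat ⌊96.6901/10⌋ = 9 → J.
Square (2°×1°, digits 0–9): lon ⌊2.7909/2⌋ = 1; lat ⌊6.6901/1⌋ = 6.
Subsquare (5′×2.5′, letters a–x): lon ⌊0.7909/0.0833333⌋ = 9 → j; lat ⌊0.6901/0.0416667⌋ = 16 → q.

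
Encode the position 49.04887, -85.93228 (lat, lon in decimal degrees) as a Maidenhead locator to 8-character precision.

Offset from 180°W / 90°S: lon 94.06772°, lat 139.04887°.
Field: lon ⌊94.06772/20⌋ = 4 → E; lat ⌊139.04887/10⌋ = 13 → N.
Square: lon ⌊14.06772/2⌋ = 7; lat ⌊9.04887/1⌋ = 9.
Subsquare: lon ⌊0.06772/0.0833333⌋ = 0 → a; lat ⌊0.04887/0.0416667⌋ = 1 → b.
Extended square: lon ⌊0.06772/0.00833333⌋ = 8; lat ⌊0.00720/0.00416667⌋ = 1.

EN79ab81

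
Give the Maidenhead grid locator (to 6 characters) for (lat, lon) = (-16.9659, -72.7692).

Offset from 180°W / 90°S: lon 107.2308°, lat 73.0341°.
Field: lon ⌊107.2308/20⌋ = 5 → F; lat ⌊73.0341/10⌋ = 7 → H.
Square: lon ⌊7.2308/2⌋ = 3; lat ⌊3.0341/1⌋ = 3.
Subsquare: lon ⌊1.2308/0.0833333⌋ = 14 → o; lat ⌊0.0341/0.0416667⌋ = 0 → a.

FH33oa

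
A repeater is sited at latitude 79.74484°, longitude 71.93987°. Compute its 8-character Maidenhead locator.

Shift to the Maidenhead origin (180°W, 90°S): lon 251.93987, lat 169.74484.
Field: 251.93987/20 → 12 → M, 169.74484/10 → 16 → Q; chars MQ.
Square: 11.93987/2 → 5, 9.74484/1 → 9; chars 59.
Subsquare: 1.93987/0.0833333 → 23 → x, 0.74484/0.0416667 → 17 → r; chars xr.
Extended square: 0.02320/0.00833333 → 2, 0.03651/0.00416667 → 8; chars 28.

MQ59xr28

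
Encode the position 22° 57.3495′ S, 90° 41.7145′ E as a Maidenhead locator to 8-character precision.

Add 180° to longitude and 90° to latitude: 270.69524, 67.04417.
Field: lon ⌊270.69524/20⌋ = 13 → N; lat ⌊67.04417/10⌋ = 6 → G.
Square: lon ⌊10.69524/2⌋ = 5; lat ⌊7.04417/1⌋ = 7.
Subsquare: lon ⌊0.69524/0.0833333⌋ = 8 → i; lat ⌊0.04417/0.0416667⌋ = 1 → b.
Extended square: lon ⌊0.02858/0.00833333⌋ = 3; lat ⌊0.00251/0.00416667⌋ = 0.

NG57ib30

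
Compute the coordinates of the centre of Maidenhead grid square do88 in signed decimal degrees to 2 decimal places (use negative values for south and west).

Field D=3, O=14: +3·20° lon, +14·10° lat → SW at lon -120°, lat 50°.
Square 8, 8: +8·2° lon, +8·1° lat → SW at lon -104°, lat 58°.
Cell spans 2° lon × 1° lat. Centre is SW corner plus half of each.
latitude 58.50, longitude -103.00.

58.50, -103.00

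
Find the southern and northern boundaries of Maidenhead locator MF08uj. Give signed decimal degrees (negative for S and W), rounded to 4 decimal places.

-31.6250, -31.5833

Field M=12, F=5: +12·20° lon, +5·10° lat → SW at lon 60°, lat -40°.
Square 0, 8: +0·2° lon, +8·1° lat → SW at lon 60°, lat -32°.
Subsquare u=20, j=9: +20·0.0833333° lon, +9·0.0416667° lat → SW at lon 61.6667°, lat -31.625°.
Cell spans 0.0833333° lon × 0.0416667° lat.
south -31.6250, north -31.5833.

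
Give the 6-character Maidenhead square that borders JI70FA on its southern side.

Latitude subsquare a = 0; −1 → -1, wraps to 23 = x, carry into square.
Latitude square 0; −1 → -1, wraps to 9, carry into field.
Latitude field I = 8; −1 → 7 = H.
The longitude characters are unchanged.

JH79fx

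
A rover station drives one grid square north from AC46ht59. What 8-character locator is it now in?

Latitude extended square 9; +1 → 10, wraps to 0, carry into subsquare.
Latitude subsquare t = 19; +1 → 20 = u.
The longitude characters are unchanged.

AC46hu50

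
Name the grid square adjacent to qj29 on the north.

Latitude square 9; +1 → 10, wraps to 0, carry into field.
Latitude field J = 9; +1 → 10 = K.
The longitude characters are unchanged.

QK20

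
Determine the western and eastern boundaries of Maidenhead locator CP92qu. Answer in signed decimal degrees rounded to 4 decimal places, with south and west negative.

-120.6667, -120.5833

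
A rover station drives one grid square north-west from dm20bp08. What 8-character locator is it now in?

DM20ap99

Longitude extended square 0; −1 → -1, wraps to 9, carry into subsquare.
Longitude subsquare b = 1; −1 → 0 = a.
Latitude extended square 8; +1 → 9.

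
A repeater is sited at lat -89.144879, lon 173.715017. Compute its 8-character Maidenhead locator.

RA60uu55

Offset from 180°W / 90°S: lon 353.71502°, lat 0.85512°.
Field (20°×10°, letters A–R): 353.71502/20 → 17 → R, 0.85512/10 → 0 → A; chars RA.
Square (2°×1°, digits 0–9): 13.71502/2 → 6, 0.85512/1 → 0; chars 60.
Subsquare (5′×2.5′, letters a–x): 1.71502/0.0833333 → 20 → u, 0.85512/0.0416667 → 20 → u; chars uu.
Extended square (30″×15″, digits 0–9): 0.04835/0.00833333 → 5, 0.02179/0.00416667 → 5; chars 55.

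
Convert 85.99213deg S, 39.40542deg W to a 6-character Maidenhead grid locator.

HA04ha

Shift to the Maidenhead origin (180°W, 90°S): lon 140.5946, lat 4.0079.
Field (20°×10°, letters A–R): lon ⌊140.5946/20⌋ = 7 → H; lat ⌊4.0079/10⌋ = 0 → A.
Square (2°×1°, digits 0–9): lon ⌊0.5946/2⌋ = 0; lat ⌊4.0079/1⌋ = 4.
Subsquare (5′×2.5′, letters a–x): lon ⌊0.5946/0.0833333⌋ = 7 → h; lat ⌊0.0079/0.0416667⌋ = 0 → a.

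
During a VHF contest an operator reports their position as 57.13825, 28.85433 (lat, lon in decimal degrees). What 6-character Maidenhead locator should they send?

KO47kd

Shift to the Maidenhead origin (180°W, 90°S): lon 208.8543, lat 147.1382.
Field (20°×10°, letters A–R): lon ⌊208.8543/20⌋ = 10 → K; lat ⌊147.1382/10⌋ = 14 → O.
Square (2°×1°, digits 0–9): lon ⌊8.8543/2⌋ = 4; lat ⌊7.1382/1⌋ = 7.
Subsquare (5′×2.5′, letters a–x): lon ⌊0.8543/0.0833333⌋ = 10 → k; lat ⌊0.1382/0.0416667⌋ = 3 → d.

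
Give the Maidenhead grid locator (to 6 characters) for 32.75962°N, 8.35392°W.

Add 180° to longitude and 90° to latitude: 171.6461, 122.7596.
Field: lon ⌊171.6461/20⌋ = 8 → I; lat ⌊122.7596/10⌋ = 12 → M.
Square: lon ⌊11.6461/2⌋ = 5; lat ⌊2.7596/1⌋ = 2.
Subsquare: lon ⌊1.6461/0.0833333⌋ = 19 → t; lat ⌊0.7596/0.0416667⌋ = 18 → s.

IM52ts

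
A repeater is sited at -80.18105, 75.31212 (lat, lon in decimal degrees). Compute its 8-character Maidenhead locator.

Shift to the Maidenhead origin (180°W, 90°S): lon 255.31212, lat 9.81895.
Field: lon ⌊255.31212/20⌋ = 12 → M; lat ⌊9.81895/10⌋ = 0 → A.
Square: lon ⌊15.31212/2⌋ = 7; lat ⌊9.81895/1⌋ = 9.
Subsquare: lon ⌊1.31212/0.0833333⌋ = 15 → p; lat ⌊0.81895/0.0416667⌋ = 19 → t.
Extended square: lon ⌊0.06212/0.00833333⌋ = 7; lat ⌊0.02728/0.00416667⌋ = 6.

MA79pt76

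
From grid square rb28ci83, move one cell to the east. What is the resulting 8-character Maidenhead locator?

Longitude extended square 8; +1 → 9.
The latitude characters are unchanged.

RB28ci93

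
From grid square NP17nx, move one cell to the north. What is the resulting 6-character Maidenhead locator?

NP18na

Latitude subsquare x = 23; +1 → 24, wraps to 0 = a, carry into square.
Latitude square 7; +1 → 8.
The longitude characters are unchanged.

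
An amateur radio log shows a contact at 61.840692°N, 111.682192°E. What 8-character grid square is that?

OP51uu11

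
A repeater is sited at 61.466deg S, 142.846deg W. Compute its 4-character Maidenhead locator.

Shift to the Maidenhead origin (180°W, 90°S): lon 37.15, lat 28.53.
Field: lon ⌊37.15/20⌋ = 1 → B; lat ⌊28.53/10⌋ = 2 → C.
Square: lon ⌊17.15/2⌋ = 8; lat ⌊8.53/1⌋ = 8.

BC88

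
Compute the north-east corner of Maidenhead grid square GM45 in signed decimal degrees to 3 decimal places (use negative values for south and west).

36.000, -50.000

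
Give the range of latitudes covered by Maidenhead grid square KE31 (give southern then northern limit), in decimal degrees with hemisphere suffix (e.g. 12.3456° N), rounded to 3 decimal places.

Field K=10, E=4: +10·20° lon, +4·10° lat → SW at lon 20°, lat -50°.
Square 3, 1: +3·2° lon, +1·1° lat → SW at lon 26°, lat -49°.
Cell spans 2° lon × 1° lat.
south 49.000° S, north 48.000° S.

49.000° S, 48.000° S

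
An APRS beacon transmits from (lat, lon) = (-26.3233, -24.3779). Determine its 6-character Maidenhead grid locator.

Shift to the Maidenhead origin (180°W, 90°S): lon 155.6221, lat 63.6767.
Field: 155.6221/20 → 7 → H, 63.6767/10 → 6 → G; chars HG.
Square: 15.6221/2 → 7, 3.6767/1 → 3; chars 73.
Subsquare: 1.6221/0.0833333 → 19 → t, 0.6767/0.0416667 → 16 → q; chars tq.

HG73tq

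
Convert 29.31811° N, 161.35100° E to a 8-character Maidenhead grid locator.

RL09qh26

Shift to the Maidenhead origin (180°W, 90°S): lon 341.35100, lat 119.31811.
Field (20°×10°, letters A–R): lon ⌊341.35100/20⌋ = 17 → R; lat ⌊119.31811/10⌋ = 11 → L.
Square (2°×1°, digits 0–9): lon ⌊1.35100/2⌋ = 0; lat ⌊9.31811/1⌋ = 9.
Subsquare (5′×2.5′, letters a–x): lon ⌊1.35100/0.0833333⌋ = 16 → q; lat ⌊0.31811/0.0416667⌋ = 7 → h.
Extended square (30″×15″, digits 0–9): lon ⌊0.01767/0.00833333⌋ = 2; lat ⌊0.02644/0.00416667⌋ = 6.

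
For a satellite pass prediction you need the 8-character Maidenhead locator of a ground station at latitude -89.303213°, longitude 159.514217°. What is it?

QA90sq17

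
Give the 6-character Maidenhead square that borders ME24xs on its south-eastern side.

Longitude subsquare x = 23; +1 → 24, wraps to 0 = a, carry into square.
Longitude square 2; +1 → 3.
Latitude subsquare s = 18; −1 → 17 = r.

ME34ar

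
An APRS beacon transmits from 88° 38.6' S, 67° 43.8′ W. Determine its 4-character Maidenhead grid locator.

FA61

Offset from 180°W / 90°S: lon 112.27°, lat 1.36°.
Field: lon ⌊112.27/20⌋ = 5 → F; lat ⌊1.36/10⌋ = 0 → A.
Square: lon ⌊12.27/2⌋ = 6; lat ⌊1.36/1⌋ = 1.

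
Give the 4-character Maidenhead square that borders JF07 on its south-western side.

IF96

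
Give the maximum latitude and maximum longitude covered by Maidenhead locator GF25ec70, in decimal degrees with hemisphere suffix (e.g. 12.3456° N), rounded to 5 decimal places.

34.91250° S, 55.60000° W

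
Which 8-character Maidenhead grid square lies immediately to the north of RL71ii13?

RL71ii14

Latitude extended square 3; +1 → 4.
The longitude characters are unchanged.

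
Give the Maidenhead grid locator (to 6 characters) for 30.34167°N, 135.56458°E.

PM70si

Offset from 180°W / 90°S: lon 315.5646°, lat 120.3417°.
Field (20°×10°, letters A–R): lon ⌊315.5646/20⌋ = 15 → P; lat ⌊120.3417/10⌋ = 12 → M.
Square (2°×1°, digits 0–9): lon ⌊15.5646/2⌋ = 7; lat ⌊0.3417/1⌋ = 0.
Subsquare (5′×2.5′, letters a–x): lon ⌊1.5646/0.0833333⌋ = 18 → s; lat ⌊0.3417/0.0416667⌋ = 8 → i.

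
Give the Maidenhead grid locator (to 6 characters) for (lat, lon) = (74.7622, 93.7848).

Add 180° to longitude and 90° to latitude: 273.7848, 164.7622.
Field: 273.7848/20 → 13 → N, 164.7622/10 → 16 → Q; chars NQ.
Square: 13.7848/2 → 6, 4.7622/1 → 4; chars 64.
Subsquare: 1.7848/0.0833333 → 21 → v, 0.7622/0.0416667 → 18 → s; chars vs.

NQ64vs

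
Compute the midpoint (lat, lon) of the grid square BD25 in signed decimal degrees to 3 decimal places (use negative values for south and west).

-54.500, -155.000

Field B=1, D=3: +1·20° lon, +3·10° lat → SW at lon -160°, lat -60°.
Square 2, 5: +2·2° lon, +5·1° lat → SW at lon -156°, lat -55°.
Cell spans 2° lon × 1° lat. Centre is SW corner plus half of each.
latitude -54.500, longitude -155.000.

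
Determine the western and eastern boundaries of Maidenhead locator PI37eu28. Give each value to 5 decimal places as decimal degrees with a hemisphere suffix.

Field P=15, I=8: +15·20° lon, +8·10° lat → SW at lon 120°, lat -10°.
Square 3, 7: +3·2° lon, +7·1° lat → SW at lon 126°, lat -3°.
Subsquare e=4, u=20: +4·0.0833333° lon, +20·0.0416667° lat → SW at lon 126.333°, lat -2.16667°.
Extended square 2, 8: +2·0.00833333° lon, +8·0.00416667° lat → SW at lon 126.35°, lat -2.13333°.
Cell spans 0.00833333° lon × 0.00416667° lat.
west 126.35000° E, east 126.35833° E.

126.35000° E, 126.35833° E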